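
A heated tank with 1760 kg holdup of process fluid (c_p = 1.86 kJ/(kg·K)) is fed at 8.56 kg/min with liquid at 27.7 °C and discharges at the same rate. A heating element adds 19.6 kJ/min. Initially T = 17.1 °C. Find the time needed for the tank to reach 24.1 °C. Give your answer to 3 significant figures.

184 min

First-law balance (no shaft work): M c_p dT/dt = ṁ c_p (T_in − T) + 19.6.
τ = M/ṁ = 205.61 min; T_ss = T_in + Q̇/(ṁ c_p) = 28.931 °C.
T(t) = T_ss + (T₀ − T_ss) e^(−t/τ). Set T = 24.1:
e^(−t/τ) = (24.1 − 28.931)/(17.1 − 28.931) = 0.40834
t = −205.61 · ln(0.40834) = 184.16 min.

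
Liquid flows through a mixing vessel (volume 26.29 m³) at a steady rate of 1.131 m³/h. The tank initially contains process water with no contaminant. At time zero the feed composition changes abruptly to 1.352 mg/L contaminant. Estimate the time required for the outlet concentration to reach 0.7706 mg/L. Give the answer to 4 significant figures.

19.62 h

Species balance: V dC/dt = Q(C_in − C) ⇒ τ = V/Q = 23.2449 h.
C(t) = C_in + (C₀ − C_in) e^(−t/τ). Set C = 0.7706 and solve for t:
e^(−t/τ) = (C − C_in)/(C₀ − C_in) = (0.7706 − 1.352)/(0 − 1.352) = 0.430030
t = −τ ln(…) = 23.2449 × 0.843901 = 19.6164 h.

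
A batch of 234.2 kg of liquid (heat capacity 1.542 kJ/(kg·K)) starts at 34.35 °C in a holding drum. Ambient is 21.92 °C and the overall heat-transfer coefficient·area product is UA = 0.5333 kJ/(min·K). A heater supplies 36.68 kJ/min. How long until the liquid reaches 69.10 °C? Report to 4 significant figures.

649.3 min

M c_p dT/dt = −UA(T − T_amb) + Q̇.
τ = M c_p/UA = 677.173 min; T_ss = T_amb + Q̇/UA = 21.92 + 36.68/0.5333 = 90.6993 °C.
T(t) = T_ss + (T₀ − T_ss)e^(−t/τ); set T = 69.10:
t = −τ ln[(T − T_ss)/(T₀ − T_ss)] = −677.173 · ln(0.383311) = 649.347 min.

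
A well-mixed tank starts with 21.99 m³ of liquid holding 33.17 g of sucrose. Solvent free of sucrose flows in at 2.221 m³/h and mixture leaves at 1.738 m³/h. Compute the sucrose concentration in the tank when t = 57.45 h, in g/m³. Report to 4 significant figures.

Let m(t) be the amount of sucrose. Volume: V(t) = V₀ + (Q_in − Q_out) t = 21.99 + 0.483000 t; V(57.45) = 49.7384 m³.
No sucrose enters, so dm/dt = −Q_out · (m/V).
dm/m = −Q_out dt/(V₀ + 0.483000 t); integrating gives ln(m/m₀) = −(Q_out/(Q_in−Q_out)) ln(V/V₀).
m = m₀ (V₀/V)^(Q_out/(Q_in−Q_out)) = 33.17 × (21.99/49.7384)^(3.59834) = 1.75895 g.
C = m/V = 1.75895/49.7384 = 0.0353641 g/m³.

0.03536 g/m³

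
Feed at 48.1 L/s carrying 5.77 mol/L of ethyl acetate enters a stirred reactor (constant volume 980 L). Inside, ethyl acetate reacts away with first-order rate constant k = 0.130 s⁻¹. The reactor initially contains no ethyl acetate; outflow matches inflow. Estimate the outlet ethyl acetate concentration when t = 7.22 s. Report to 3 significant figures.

V dC/dt = Q(C_in − C) − k V C.
This is linear with rate a = Q/V + k = 0.17908 s⁻¹.
C_ss = Q C_in/(Q + kV) = 1.5814 mol/L; C(t) = C_ss + (C₀ − C_ss) e^(−a t).
C(7.22) = 1.5814 + (-1.5814)·e^(−0.17908·7.22) = 1.5814 + (-1.5814)·0.27445 = 1.1474 mol/L.

1.15 mol/L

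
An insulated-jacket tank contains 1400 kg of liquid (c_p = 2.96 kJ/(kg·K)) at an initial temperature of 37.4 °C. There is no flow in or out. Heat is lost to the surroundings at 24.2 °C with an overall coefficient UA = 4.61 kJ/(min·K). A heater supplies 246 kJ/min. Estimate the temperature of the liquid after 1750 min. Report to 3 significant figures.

71.8 °C

First-law balance (no shaft work): M c_p dT/dt = −UA(T − T_amb) + Q̇.
dT/dt = (T_ss − T)/τ with T_ss = T_amb + Q̇/UA = 24.2 + 246/4.61 = 77.562 °C, τ = M c_p/UA = 1400·2.96/4.61 = 898.92 min.
This is linear first-order; T(t) = T_ss + (T₀ − T_ss) e^(−t/τ).
T(1750) = 77.562 + (-40.162)·0.14273 = 71.830 °C.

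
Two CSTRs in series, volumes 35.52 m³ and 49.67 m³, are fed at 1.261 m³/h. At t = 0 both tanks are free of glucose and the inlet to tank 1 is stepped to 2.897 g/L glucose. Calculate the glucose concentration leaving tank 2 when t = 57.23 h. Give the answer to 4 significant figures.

Time constants: τᵢ = Vᵢ/Q for each well-mixed tank.
τ₁ = 35.52/1.261 = 28.1681 h; τ₂ = 49.67/1.261 = 39.3894 h.
Tank 1: C₁ = C_in(1 − e^(−t/τ₁)). Tank 2 (τ₁ ≠ τ₂): C₂ = C_in[1 − (τ₁ e^(−t/τ₁) − τ₂ e^(−t/τ₂))/(τ₁ − τ₂)].
At t = 57.23: e^(−t/τ₁) = 0.131109, e^(−t/τ₂) = 0.233884.
C₂ = 2.897·[1 − (28.1681·0.131109 − 39.3894·0.233884)/(-11.2213)] = 2.897·0.508124 = 1.47204 g/L.

1.472 g/L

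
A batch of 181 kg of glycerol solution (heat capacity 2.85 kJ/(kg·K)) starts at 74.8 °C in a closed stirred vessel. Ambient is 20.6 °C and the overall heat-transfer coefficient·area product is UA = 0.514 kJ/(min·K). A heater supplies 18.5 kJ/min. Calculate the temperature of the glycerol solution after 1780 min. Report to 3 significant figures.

M c_p dT/dt = −UA(T − T_amb) + Q̇.
dT/dt = (T_ss − T)/τ with T_ss = T_amb + Q̇/UA = 20.6 + 18.5/0.514 = 56.592 °C, τ = M c_p/UA = 181·2.85/0.514 = 1003.6 min.
This is linear first-order; T(t) = T_ss + (T₀ − T_ss) e^(−t/τ).
T(1780) = 56.592 + (18.208)·0.16972 = 59.682 °C.

59.7 °C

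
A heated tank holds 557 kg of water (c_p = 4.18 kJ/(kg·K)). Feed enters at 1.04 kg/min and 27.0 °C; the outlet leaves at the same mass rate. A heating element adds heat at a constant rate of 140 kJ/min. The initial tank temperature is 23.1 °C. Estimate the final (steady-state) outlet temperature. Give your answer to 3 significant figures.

First-law balance (no shaft work): M c_p dT/dt = ṁ c_p (T_in − T) + 140.
At steady state dT/dt = 0 ⇒ T_ss = T_in + Q̇/(ṁ c_p) = 27.0 + 140/(1.04·4.18) = 59.205 °C.

59.2 °C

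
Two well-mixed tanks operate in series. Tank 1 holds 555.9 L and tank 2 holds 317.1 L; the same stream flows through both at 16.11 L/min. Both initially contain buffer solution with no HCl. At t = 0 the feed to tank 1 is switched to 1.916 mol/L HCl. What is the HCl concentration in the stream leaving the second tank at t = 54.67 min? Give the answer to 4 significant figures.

1.160 mol/L

Each tank obeys Vᵢ dCᵢ/dt = Q(Cᵢ₋₁ − Cᵢ), so τᵢ = Vᵢ/Q.
τ₁ = 555.9/16.11 = 34.5065 min; τ₂ = 317.1/16.11 = 19.6834 min.
Solving the cascade with C₁(0)=C₂(0)=0 gives C₂(t) = C_in[1 − (τ₁ e^(−t/τ₁) − τ₂ e^(−t/τ₂))/(τ₁ − τ₂)].
At t = 54.67: e^(−t/τ₁) = 0.205083, e^(−t/τ₂) = 0.0621961.
C₂ = 1.916·[1 − (34.5065·0.205083 − 19.6834·0.0621961)/(14.8231)] = 1.916·0.605178 = 1.15952 mol/L.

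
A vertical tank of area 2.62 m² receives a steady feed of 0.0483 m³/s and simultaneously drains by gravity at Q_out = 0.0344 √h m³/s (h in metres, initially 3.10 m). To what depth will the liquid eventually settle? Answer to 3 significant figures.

A dh/dt = Q_in − 0.0344 √h. Steady state requires inflow = outflow:
Q_in = 0.0344 √h_ss ⇒ √h_ss = 0.0483/0.0344 = 1.4041.
h_ss = 1.4041² = 1.9714 m. (Since h₀ = 3.10 m > h_ss, the level will fall toward this value.)

1.97 m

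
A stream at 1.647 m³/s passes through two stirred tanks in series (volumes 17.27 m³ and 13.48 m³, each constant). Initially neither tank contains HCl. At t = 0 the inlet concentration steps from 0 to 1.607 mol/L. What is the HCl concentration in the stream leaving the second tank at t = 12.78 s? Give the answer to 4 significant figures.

0.6418 mol/L

Time constants: τᵢ = Vᵢ/Q for each well-mixed tank.
τ₁ = 17.27/1.647 = 10.4857 s; τ₂ = 13.48/1.647 = 8.18458 s.
Solving the cascade with C₁(0)=C₂(0)=0 gives C₂(t) = C_in[1 − (τ₁ e^(−t/τ₁) − τ₂ e^(−t/τ₂))/(τ₁ − τ₂)].
At t = 12.78: e^(−t/τ₁) = 0.295585, e^(−t/τ₂) = 0.209827.
C₂ = 1.607·[1 − (10.4857·0.295585 − 8.18458·0.209827)/(2.30115)] = 1.607·0.399396 = 0.641830 mol/L.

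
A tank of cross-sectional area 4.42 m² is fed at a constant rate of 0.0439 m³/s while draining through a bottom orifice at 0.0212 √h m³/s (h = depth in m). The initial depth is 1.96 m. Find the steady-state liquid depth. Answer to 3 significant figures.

A dh/dt = Q_in − 0.0212 √h. Steady state requires inflow = outflow:
Q_in = 0.0212 √h_ss ⇒ √h_ss = 0.0439/0.0212 = 2.0708.
h_ss = 2.0708² = 4.2880 m. (Since h₀ = 1.96 m < h_ss, the level will rise toward this value.)

4.29 m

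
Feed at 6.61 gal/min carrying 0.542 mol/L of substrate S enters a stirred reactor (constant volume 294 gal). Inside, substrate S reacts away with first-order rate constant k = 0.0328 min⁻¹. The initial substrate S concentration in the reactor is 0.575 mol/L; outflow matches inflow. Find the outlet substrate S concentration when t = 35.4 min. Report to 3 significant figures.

0.271 mol/L

Accumulation = in − out − consumed: V dC/dt = Q C_in − Q C − k V C.
dC/dt = (Q/V) C_in − (Q/V + k) C; effective rate a = Q/V + k = 0.022483 + 0.0328 = 0.055283 min⁻¹.
C_ss = Q C_in/(Q + kV) = 0.22043 mol/L; C(t) = C_ss + (C₀ − C_ss) e^(−a t).
C(35.4) = 0.22043 + (0.35457)·e^(−0.055283·35.4) = 0.22043 + (0.35457)·0.14128 = 0.27052 mol/L.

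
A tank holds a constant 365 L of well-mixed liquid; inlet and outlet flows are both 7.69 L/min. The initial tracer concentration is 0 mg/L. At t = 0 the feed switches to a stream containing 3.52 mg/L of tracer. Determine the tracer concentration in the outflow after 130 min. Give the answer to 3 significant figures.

Mass balance on the solute (V constant): V dC/dt = Q(C_in − C).
Time constant τ = V/Q = 365/7.69 = 47.464 min.
Integrating: C(t) = C_in + (C₀ − C_in) e^(−t/τ).
C(130) = 3.52 + (0 − 3.52)·e^(−130/47.464) = 3.52 + (-3.5200)·0.064641 = 3.2925 mg/L.

3.29 mg/L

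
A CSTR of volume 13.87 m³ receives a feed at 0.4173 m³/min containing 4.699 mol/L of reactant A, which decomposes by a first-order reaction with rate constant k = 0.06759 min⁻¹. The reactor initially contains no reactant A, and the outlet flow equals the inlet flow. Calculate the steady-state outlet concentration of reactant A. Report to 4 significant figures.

V dC/dt = Q(C_in − C) − k V C.
At steady state: 0 = Q C_in − (Q + kV) C_ss, so C_ss = Q C_in/(Q + kV).
C_ss = 0.4173·4.699/(0.4173 + 0.06759·13.87) = 1.96089/1.35477 = 1.44740 mol/L.

1.447 mol/L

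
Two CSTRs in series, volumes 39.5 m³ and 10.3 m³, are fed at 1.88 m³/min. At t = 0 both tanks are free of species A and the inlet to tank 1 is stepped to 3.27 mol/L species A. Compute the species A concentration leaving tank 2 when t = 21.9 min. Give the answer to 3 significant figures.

1.73 mol/L

Time constants: τᵢ = Vᵢ/Q for each well-mixed tank.
τ₁ = 39.5/1.88 = 21.011 min; τ₂ = 10.3/1.88 = 5.4787 min.
Solving the cascade with C₁(0)=C₂(0)=0 gives C₂(t) = C_in[1 − (τ₁ e^(−t/τ₁) − τ₂ e^(−t/τ₂))/(τ₁ − τ₂)].
At t = 21.9: e^(−t/τ₁) = 0.35263, e^(−t/τ₂) = 0.018365.
C₂ = 3.27·[1 − (21.011·0.35263 − 5.4787·0.018365)/(15.532)] = 3.27·0.52946 = 1.7313 mol/L.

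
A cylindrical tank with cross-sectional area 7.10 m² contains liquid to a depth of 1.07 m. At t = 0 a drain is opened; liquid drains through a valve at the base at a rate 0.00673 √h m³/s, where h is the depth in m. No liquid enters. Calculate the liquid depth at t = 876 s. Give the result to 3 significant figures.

With no inflow, A dh/dt = −0.00673 √h.
∫ h^(−1/2) dh = −(0.00673/A) ∫ dt, giving 2√h = 2√h₀ − (0.00673/A) t.
√h = √1.07 − 0.00673·876/(2·7.10) = 1.0344 − 0.41517 = 0.61923.
h = 0.61923² = 0.38345 m.

0.383 m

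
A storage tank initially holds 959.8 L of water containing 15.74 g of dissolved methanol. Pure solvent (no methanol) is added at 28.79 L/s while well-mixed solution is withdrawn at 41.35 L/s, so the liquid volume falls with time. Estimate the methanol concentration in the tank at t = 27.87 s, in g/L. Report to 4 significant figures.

Total volume: dV/dt = Q_in − Q_out = -12.5600 L/s, so V(t) = 959.8 − 12.5600 t and V(27.87) = 609.753 L.
Solute balance: dm/dt = 0 − Q_out C = −Q_out m/V(t).
Separate: dm/m = −Q_out dt/V(t) ⇒ ln(m/m₀) = −(Q_out/(Q_in−Q_out)) ln(V/V₀).
m = m₀ (V₀/V)^(Q_out/(Q_in−Q_out)) = 15.74 × (959.8/609.753)^(-3.29220) = 3.53470 g.
C = m/V = 3.53470/609.753 = 0.00579695 g/L.

0.005797 g/L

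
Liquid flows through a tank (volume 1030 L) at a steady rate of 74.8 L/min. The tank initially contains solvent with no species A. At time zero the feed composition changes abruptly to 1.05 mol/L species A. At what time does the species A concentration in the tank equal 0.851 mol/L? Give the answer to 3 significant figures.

Species balance: V dC/dt = Q(C_in − C) ⇒ τ = V/Q = 13.770 min.
C(t) = C_in + (C₀ − C_in) e^(−t/τ). Set C = 0.851 and solve for t:
e^(−t/τ) = (C − C_in)/(C₀ − C_in) = (0.851 − 1.05)/(0 − 1.05) = 0.18952
t = −τ ln(…) = 13.770 × 1.6632 = 22.903 min.

22.9 min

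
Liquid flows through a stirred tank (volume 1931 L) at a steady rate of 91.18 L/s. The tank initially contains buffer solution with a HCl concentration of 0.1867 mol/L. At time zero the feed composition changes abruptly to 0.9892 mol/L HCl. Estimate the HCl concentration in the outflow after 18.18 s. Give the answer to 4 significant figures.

0.6491 mol/L

Unsteady species balance (constant V, well mixed): V dC/dt = Q(C_in − C).
Time constant τ = V/Q = 1931/91.18 = 21.1779 s.
C approaches C_in exponentially: C(t) = C_in + (C₀ − C_in) e^(−t/τ).
C(18.18) = 0.9892 + (0.1867 − 0.9892)·e^(−18.18/21.1779) = 0.9892 + (-0.802500)·0.423822 = 0.649083 mol/L.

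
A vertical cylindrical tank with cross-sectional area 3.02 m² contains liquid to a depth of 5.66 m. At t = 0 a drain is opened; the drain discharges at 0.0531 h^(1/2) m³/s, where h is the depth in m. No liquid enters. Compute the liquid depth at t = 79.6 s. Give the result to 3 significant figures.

2.82 m

A dh/dt = −Q_out = −0.0531 √h.
This is separable: 2 d(√h)/dt = −0.0531/A, so √h = √h₀ − (0.0531/(2A)) t.
√h = √5.66 − 0.0531·79.6/(2·3.02) = 2.3791 − 0.69979 = 1.6793.
h = 1.6793² = 2.8200 m.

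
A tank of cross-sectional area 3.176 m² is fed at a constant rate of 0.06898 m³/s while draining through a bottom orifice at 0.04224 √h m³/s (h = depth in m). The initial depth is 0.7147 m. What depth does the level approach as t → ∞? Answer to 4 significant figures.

2.667 m

Level balance: A dh/dt = 0.06898 − 0.04224 √h. Setting dh/dt = 0:
Q_in = 0.04224 √h_ss ⇒ √h_ss = 0.06898/0.04224 = 1.63305.
h_ss = 1.63305² = 2.66685 m. (Since h₀ = 0.7147 m < h_ss, the level will rise toward this value.)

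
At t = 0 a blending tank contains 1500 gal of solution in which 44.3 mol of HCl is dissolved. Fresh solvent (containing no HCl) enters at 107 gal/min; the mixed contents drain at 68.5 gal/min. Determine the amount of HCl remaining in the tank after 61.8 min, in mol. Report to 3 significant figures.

8.17 mol

Total volume: dV/dt = Q_in − Q_out = 38.500 gal/min, so V(t) = 1500 + 38.500 t and V(61.8) = 3879.3 gal.
Species balance (pure solvent in): dm/dt = −Q_out · m/V(t).
dm/m = −Q_out dt/(V₀ + 38.500 t); integrating gives ln(m/m₀) = −(Q_out/(Q_in−Q_out)) ln(V/V₀).
m = m₀ (V₀/V)^(Q_out/(Q_in−Q_out)) = 44.3 × (1500/3879.3)^(1.7792) = 8.1693 mol.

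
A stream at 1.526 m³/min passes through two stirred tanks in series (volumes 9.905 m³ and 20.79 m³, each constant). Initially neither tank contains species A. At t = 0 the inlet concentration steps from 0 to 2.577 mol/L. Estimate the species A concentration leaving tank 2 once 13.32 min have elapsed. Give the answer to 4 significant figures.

1.027 mol/L

Species balance on tank i: dCᵢ/dt = (Cᵢ₋₁ − Cᵢ)/τᵢ with τᵢ = Vᵢ/Q.
τ₁ = 9.905/1.526 = 6.49083 min; τ₂ = 20.79/1.526 = 13.6239 min.
Tank 1: C₁ = C_in(1 − e^(−t/τ₁)). Tank 2 (τ₁ ≠ τ₂): C₂ = C_in[1 − (τ₁ e^(−t/τ₁) − τ₂ e^(−t/τ₂))/(τ₁ − τ₂)].
At t = 13.32: e^(−t/τ₁) = 0.128461, e^(−t/τ₂) = 0.376176.
C₂ = 2.577·[1 − (6.49083·0.128461 − 13.6239·0.376176)/(-7.13303)] = 2.577·0.398411 = 1.02670 mol/L.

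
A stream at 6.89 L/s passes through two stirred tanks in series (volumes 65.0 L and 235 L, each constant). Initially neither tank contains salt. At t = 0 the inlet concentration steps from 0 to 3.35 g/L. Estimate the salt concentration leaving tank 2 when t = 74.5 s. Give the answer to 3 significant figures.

2.83 g/L

Each tank obeys Vᵢ dCᵢ/dt = Q(Cᵢ₋₁ − Cᵢ), so τᵢ = Vᵢ/Q.
τ₁ = 65.0/6.89 = 9.4340 s; τ₂ = 235/6.89 = 34.107 s.
Solving the cascade with C₁(0)=C₂(0)=0 gives C₂(t) = C_in[1 − (τ₁ e^(−t/τ₁) − τ₂ e^(−t/τ₂))/(τ₁ − τ₂)].
At t = 74.5: e^(−t/τ₁) = 0.00037186, e^(−t/τ₂) = 0.11256.
C₂ = 3.35·[1 − (9.4340·0.00037186 − 34.107·0.11256)/(-24.673)] = 3.35·0.84455 = 2.8292 g/L.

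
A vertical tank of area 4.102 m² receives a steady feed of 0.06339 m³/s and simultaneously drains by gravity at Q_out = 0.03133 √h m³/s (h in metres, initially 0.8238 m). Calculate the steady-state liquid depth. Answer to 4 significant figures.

A dh/dt = Q_in − 0.03133 √h. Steady state requires inflow = outflow:
Q_in = 0.03133 √h_ss ⇒ √h_ss = 0.06339/0.03133 = 2.02330.
h_ss = 2.02330² = 4.09374 m. (Since h₀ = 0.8238 m < h_ss, the level will rise toward this value.)

4.094 m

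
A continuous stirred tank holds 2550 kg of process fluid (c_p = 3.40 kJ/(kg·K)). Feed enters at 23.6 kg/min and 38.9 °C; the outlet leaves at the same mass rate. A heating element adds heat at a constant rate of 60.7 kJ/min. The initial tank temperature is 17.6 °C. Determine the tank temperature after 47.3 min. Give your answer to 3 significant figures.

25.4 °C

First-law balance (no shaft work): M c_p dT/dt = ṁ c_p (T_in − T) + 60.7.
Rearrange: dT/dt = (T_ss − T)/τ with τ = M/ṁ = 108.05 min and T_ss = T_in + Q̇/(ṁ c_p) = 39.656 °C.
Solution: T(t) = T_ss + (T₀ − T_ss) e^(−t/τ).
T(47.3) = 39.656 + (-22.056)·e^(−47.3/108.05) = 39.656 + (-22.056)·0.64548 = 25.419 °C.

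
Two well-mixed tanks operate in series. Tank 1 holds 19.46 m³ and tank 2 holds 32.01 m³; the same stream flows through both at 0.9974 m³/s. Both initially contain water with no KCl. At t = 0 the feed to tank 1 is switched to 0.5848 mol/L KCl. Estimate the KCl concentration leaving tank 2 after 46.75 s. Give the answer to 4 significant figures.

0.3198 mol/L

Time constants: τᵢ = Vᵢ/Q for each well-mixed tank.
τ₁ = 19.46/0.9974 = 19.5107 s; τ₂ = 32.01/0.9974 = 32.0934 s.
Solving the cascade with C₁(0)=C₂(0)=0 gives C₂(t) = C_in[1 − (τ₁ e^(−t/τ₁) − τ₂ e^(−t/τ₂))/(τ₁ − τ₂)].
At t = 46.75: e^(−t/τ₁) = 0.0910708, e^(−t/τ₂) = 0.233008.
C₂ = 0.5848·[1 − (19.5107·0.0910708 − 32.0934·0.233008)/(-12.5827)] = 0.5848·0.546905 = 0.319830 mol/L.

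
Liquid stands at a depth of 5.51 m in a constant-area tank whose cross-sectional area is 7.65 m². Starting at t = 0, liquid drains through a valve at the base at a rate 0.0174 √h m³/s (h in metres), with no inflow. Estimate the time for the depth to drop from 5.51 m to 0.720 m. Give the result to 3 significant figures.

Mass balance (ρ constant): A dh/dt = −0.0174 √h.
∫ h^(−1/2) dh = −(0.0174/A) ∫ dt, giving 2√h = 2√h₀ − (0.0174/A) t.
t = 2A(√h₀ − √h)/0.0174 = 2·7.65·(√5.51 − √0.720)/0.0174
  = 15.300 × (2.3473 − 0.84853) / 0.0174 = 1317.9 s.

1320 s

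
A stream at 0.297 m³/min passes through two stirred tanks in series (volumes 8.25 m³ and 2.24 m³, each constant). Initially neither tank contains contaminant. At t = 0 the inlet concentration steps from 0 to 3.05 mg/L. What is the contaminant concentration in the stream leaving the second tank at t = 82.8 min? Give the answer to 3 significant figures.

2.84 mg/L

Species balance on tank i: dCᵢ/dt = (Cᵢ₋₁ − Cᵢ)/τᵢ with τᵢ = Vᵢ/Q.
τ₁ = 8.25/0.297 = 27.778 min; τ₂ = 2.24/0.297 = 7.5421 min.
Solving the cascade with C₁(0)=C₂(0)=0 gives C₂(t) = C_in[1 − (τ₁ e^(−t/τ₁) − τ₂ e^(−t/τ₂))/(τ₁ − τ₂)].
At t = 82.8: e^(−t/τ₁) = 0.050752, e^(−t/τ₂) = 1.7067e-05.
C₂ = 3.05·[1 − (27.778·0.050752 − 7.5421·1.7067e-05)/(20.236)] = 3.05·0.93034 = 2.8375 mg/L.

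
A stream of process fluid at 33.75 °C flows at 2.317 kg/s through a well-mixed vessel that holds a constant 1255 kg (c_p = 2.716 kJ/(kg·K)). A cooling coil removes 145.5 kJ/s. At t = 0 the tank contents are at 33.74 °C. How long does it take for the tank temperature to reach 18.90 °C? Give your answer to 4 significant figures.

556.6 s

M c_p dT/dt = ṁ c_p (T_in − T) − Q̇.
τ = M/ṁ = 541.649 s; T_ss = T_in − Q̇/(ṁ c_p) = 10.6290 °C.
T(t) = T_ss + (T₀ − T_ss) e^(−t/τ). Set T = 18.90:
e^(−t/τ) = (18.90 − 10.6290)/(33.74 − 10.6290) = 0.357882
t = −541.649 · ln(0.357882) = 556.572 s.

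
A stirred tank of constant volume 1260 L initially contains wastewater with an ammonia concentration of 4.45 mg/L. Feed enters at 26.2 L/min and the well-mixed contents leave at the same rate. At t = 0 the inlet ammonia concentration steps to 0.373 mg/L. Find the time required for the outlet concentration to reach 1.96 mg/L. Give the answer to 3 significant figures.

45.4 min

Species balance: V dC/dt = Q(C_in − C) ⇒ τ = V/Q = 48.092 min.
C(t) = C_in + (C₀ − C_in) e^(−t/τ). Set C = 1.96 and solve for t:
e^(−t/τ) = (C − C_in)/(C₀ − C_in) = (1.96 − 0.373)/(4.45 − 0.373) = 0.38926
t = −τ ln(…) = 48.092 × 0.94352 = 45.375 min.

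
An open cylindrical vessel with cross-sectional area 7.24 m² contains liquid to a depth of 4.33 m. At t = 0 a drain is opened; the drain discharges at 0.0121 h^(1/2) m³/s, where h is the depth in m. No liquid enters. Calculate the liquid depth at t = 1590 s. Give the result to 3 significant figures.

A dh/dt = −Q_out = −0.0121 √h.
∫ h^(−1/2) dh = −(0.0121/A) ∫ dt, giving 2√h = 2√h₀ − (0.0121/A) t.
√h = √4.33 − 0.0121·1590/(2·7.24) = 2.0809 − 1.3287 = 0.75220.
h = 0.75220² = 0.56581 m.

0.566 m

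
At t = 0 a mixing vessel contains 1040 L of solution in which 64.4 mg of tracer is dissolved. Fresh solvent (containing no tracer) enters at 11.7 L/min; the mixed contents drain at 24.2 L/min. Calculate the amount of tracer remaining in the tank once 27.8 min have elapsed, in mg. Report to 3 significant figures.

Let m(t) be the amount of tracer. Volume: V(t) = V₀ + (Q_in − Q_out) t = 1040 − 12.500 t; V(27.8) = 692.50 L.
Solute balance: dm/dt = 0 − Q_out C = −Q_out m/V(t).
Separate: dm/m = −Q_out dt/V(t) ⇒ ln(m/m₀) = −(Q_out/(Q_in−Q_out)) ln(V/V₀).
m = m₀ (V₀/V)^(Q_out/(Q_in−Q_out)) = 64.4 × (1040/692.50)^(-1.9360) = 29.306 mg.

29.3 mg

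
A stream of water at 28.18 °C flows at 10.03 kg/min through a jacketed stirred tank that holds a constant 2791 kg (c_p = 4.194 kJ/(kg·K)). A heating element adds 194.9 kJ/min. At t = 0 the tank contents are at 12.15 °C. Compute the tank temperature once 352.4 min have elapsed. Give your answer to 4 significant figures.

26.99 °C

Energy balance: M c_p dT/dt = ṁ c_p (T_in − T) + 194.9.
Rearrange: dT/dt = (T_ss − T)/τ with τ = M/ṁ = 278.265 min and T_ss = T_in + Q̇/(ṁ c_p) = 32.8132 °C.
This is linear first-order; T(t) = T_ss + (T₀ − T_ss) e^(−t/τ).
T(352.4) = 32.8132 + (-20.6632)·e^(−352.4/278.265) = 32.8132 + (-20.6632)·0.281839 = 26.9895 °C.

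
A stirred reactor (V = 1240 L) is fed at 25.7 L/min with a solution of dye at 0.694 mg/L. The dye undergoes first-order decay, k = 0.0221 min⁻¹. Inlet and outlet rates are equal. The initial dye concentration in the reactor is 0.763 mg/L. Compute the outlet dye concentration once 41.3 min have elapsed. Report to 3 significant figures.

0.409 mg/L

V dC/dt = Q(C_in − C) − k V C.
dC/dt = (Q/V) C_in − (Q/V + k) C; effective rate a = Q/V + k = 0.020726 + 0.0221 = 0.042826 min⁻¹.
C_ss = Q C_in/(Q + kV) = 0.33587 mg/L; C(t) = C_ss + (C₀ − C_ss) e^(−a t).
C(41.3) = 0.33587 + (0.42713)·e^(−0.042826·41.3) = 0.33587 + (0.42713)·0.17055 = 0.40871 mg/L.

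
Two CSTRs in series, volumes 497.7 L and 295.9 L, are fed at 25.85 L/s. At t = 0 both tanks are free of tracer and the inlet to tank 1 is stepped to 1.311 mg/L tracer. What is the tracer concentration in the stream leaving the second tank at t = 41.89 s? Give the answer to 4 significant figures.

0.9934 mg/L

Each tank obeys Vᵢ dCᵢ/dt = Q(Cᵢ₋₁ − Cᵢ), so τᵢ = Vᵢ/Q.
τ₁ = 497.7/25.85 = 19.2534 s; τ₂ = 295.9/25.85 = 11.4468 s.
Solving the cascade with C₁(0)=C₂(0)=0 gives C₂(t) = C_in[1 − (τ₁ e^(−t/τ₁) − τ₂ e^(−t/τ₂))/(τ₁ − τ₂)].
At t = 41.89: e^(−t/τ₁) = 0.113526, e^(−t/τ₂) = 0.0257445.
C₂ = 1.311·[1 − (19.2534·0.113526 − 11.4468·0.0257445)/(7.80658)] = 1.311·0.757759 = 0.993422 mg/L.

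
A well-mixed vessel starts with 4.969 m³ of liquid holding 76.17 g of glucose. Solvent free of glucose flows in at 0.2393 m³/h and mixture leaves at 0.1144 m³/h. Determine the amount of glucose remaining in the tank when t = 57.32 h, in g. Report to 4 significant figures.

Total volume: dV/dt = Q_in − Q_out = 0.124900 m³/h, so V(t) = 4.969 + 0.124900 t and V(57.32) = 12.1283 m³.
Species balance (pure solvent in): dm/dt = −Q_out · m/V(t).
Separate: dm/m = −Q_out dt/V(t) ⇒ ln(m/m₀) = −(Q_out/(Q_in−Q_out)) ln(V/V₀).
m = m₀ (V₀/V)^(Q_out/(Q_in−Q_out)) = 76.17 × (4.969/12.1283)^(0.915933) = 33.6382 g.

33.64 g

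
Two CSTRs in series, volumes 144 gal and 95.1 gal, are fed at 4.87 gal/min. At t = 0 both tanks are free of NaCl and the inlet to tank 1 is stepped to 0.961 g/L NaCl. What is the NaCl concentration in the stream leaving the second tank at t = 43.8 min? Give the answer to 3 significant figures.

0.516 g/L

Species balance on tank i: dCᵢ/dt = (Cᵢ₋₁ − Cᵢ)/τᵢ with τᵢ = Vᵢ/Q.
τ₁ = 144/4.87 = 29.569 min; τ₂ = 95.1/4.87 = 19.528 min.
Solving the cascade with C₁(0)=C₂(0)=0 gives C₂(t) = C_in[1 − (τ₁ e^(−t/τ₁) − τ₂ e^(−t/τ₂))/(τ₁ − τ₂)].
At t = 43.8: e^(−t/τ₁) = 0.22734, e^(−t/τ₂) = 0.10614.
C₂ = 0.961·[1 − (29.569·0.22734 − 19.528·0.10614)/(10.041)] = 0.961·0.53695 = 0.51601 g/L.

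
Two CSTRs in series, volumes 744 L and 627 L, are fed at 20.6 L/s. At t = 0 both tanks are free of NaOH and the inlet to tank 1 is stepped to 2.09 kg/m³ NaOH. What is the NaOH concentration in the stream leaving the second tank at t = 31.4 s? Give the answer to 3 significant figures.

0.511 kg/m³

Species balance on tank i: dCᵢ/dt = (Cᵢ₋₁ − Cᵢ)/τᵢ with τᵢ = Vᵢ/Q.
τ₁ = 744/20.6 = 36.117 s; τ₂ = 627/20.6 = 30.437 s.
Solving the cascade with C₁(0)=C₂(0)=0 gives C₂(t) = C_in[1 − (τ₁ e^(−t/τ₁) − τ₂ e^(−t/τ₂))/(τ₁ − τ₂)].
At t = 31.4: e^(−t/τ₁) = 0.41920, e^(−t/τ₂) = 0.35642.
C₂ = 2.09·[1 − (36.117·0.41920 − 30.437·0.35642)/(5.6796)] = 2.09·0.24437 = 0.51074 kg/m³.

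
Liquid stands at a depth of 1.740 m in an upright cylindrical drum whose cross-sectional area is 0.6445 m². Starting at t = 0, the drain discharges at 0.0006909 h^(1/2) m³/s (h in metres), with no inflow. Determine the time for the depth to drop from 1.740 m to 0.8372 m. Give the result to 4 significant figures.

With no inflow, A dh/dt = −0.0006909 √h.
Separate and integrate: 2(√h − √h₀) = −(0.0006909/A) t.
t = 2A(√h₀ − √h)/0.0006909 = 2·0.6445·(√1.740 − √0.8372)/0.0006909
  = 1.28900 × (1.31909 − 0.914986) / 0.0006909 = 753.930 s.

753.9 s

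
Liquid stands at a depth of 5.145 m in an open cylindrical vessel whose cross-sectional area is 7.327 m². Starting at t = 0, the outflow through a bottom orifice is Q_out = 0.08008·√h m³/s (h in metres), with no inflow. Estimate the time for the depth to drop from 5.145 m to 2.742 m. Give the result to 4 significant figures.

112.1 s

Volume balance on the tank: A dh/dt = −0.08008 √h.
∫ h^(−1/2) dh = −(0.08008/A) ∫ dt, giving 2√h = 2√h₀ − (0.08008/A) t.
t = 2A(√h₀ − √h)/0.08008 = 2·7.327·(√5.145 − √2.742)/0.08008
  = 14.6540 × (2.26826 − 1.65590) / 0.08008 = 112.057 s.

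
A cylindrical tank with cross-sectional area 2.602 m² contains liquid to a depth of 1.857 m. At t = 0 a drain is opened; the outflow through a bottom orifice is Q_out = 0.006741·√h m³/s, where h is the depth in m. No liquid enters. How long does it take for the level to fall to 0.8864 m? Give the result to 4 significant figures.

325.2 s

With no inflow, A dh/dt = −0.006741 √h.
∫ h^(−1/2) dh = −(0.006741/A) ∫ dt, giving 2√h = 2√h₀ − (0.006741/A) t.
t = 2A(√h₀ − √h)/0.006741 = 2·2.602·(√1.857 − √0.8864)/0.006741
  = 5.20400 × (1.36272 − 0.941488) / 0.006741 = 325.186 s.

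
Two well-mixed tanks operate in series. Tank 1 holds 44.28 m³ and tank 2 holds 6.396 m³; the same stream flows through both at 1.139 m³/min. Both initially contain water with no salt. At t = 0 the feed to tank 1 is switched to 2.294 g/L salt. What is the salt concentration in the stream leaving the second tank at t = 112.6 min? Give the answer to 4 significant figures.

Species balance on tank i: dCᵢ/dt = (Cᵢ₋₁ − Cᵢ)/τᵢ with τᵢ = Vᵢ/Q.
τ₁ = 44.28/1.139 = 38.8762 min; τ₂ = 6.396/1.139 = 5.61545 min.
Solving the cascade with C₁(0)=C₂(0)=0 gives C₂(t) = C_in[1 − (τ₁ e^(−t/τ₁) − τ₂ e^(−t/τ₂))/(τ₁ − τ₂)].
At t = 112.6: e^(−t/τ₁) = 0.0552231, e^(−t/τ₂) = 1.95708e-09.
C₂ = 2.294·[1 − (38.8762·0.0552231 − 5.61545·1.95708e-09)/(33.2608)] = 2.294·0.935453 = 2.14593 g/L.

2.146 g/L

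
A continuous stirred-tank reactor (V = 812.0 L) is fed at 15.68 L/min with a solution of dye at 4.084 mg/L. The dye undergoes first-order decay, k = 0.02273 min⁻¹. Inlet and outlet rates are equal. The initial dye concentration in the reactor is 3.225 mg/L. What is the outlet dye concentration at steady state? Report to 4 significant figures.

1.876 mg/L

V dC/dt = Q(C_in − C) − k V C.
Steady state (dC/dt = 0): C_ss = Q C_in/(Q + kV) = C_in/(1 + kV/Q).
C_ss = 15.68·4.084/(15.68 + 0.02273·812.0) = 64.0371/34.1368 = 1.87590 mg/L.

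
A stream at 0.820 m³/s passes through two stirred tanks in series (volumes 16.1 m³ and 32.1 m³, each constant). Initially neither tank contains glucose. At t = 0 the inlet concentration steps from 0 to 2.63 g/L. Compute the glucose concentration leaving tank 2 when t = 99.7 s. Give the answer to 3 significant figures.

2.23 g/L

Each tank obeys Vᵢ dCᵢ/dt = Q(Cᵢ₋₁ − Cᵢ), so τᵢ = Vᵢ/Q.
τ₁ = 16.1/0.820 = 19.634 s; τ₂ = 32.1/0.820 = 39.146 s.
Tank 1: C₁ = C_in(1 − e^(−t/τ₁)). Tank 2 (τ₁ ≠ τ₂): C₂ = C_in[1 − (τ₁ e^(−t/τ₁) − τ₂ e^(−t/τ₂))/(τ₁ − τ₂)].
At t = 99.7: e^(−t/τ₁) = 0.0062331, e^(−t/τ₂) = 0.078328.
C₂ = 2.63·[1 − (19.634·0.0062331 − 39.146·0.078328)/(-19.512)] = 2.63·0.84913 = 2.2332 g/L.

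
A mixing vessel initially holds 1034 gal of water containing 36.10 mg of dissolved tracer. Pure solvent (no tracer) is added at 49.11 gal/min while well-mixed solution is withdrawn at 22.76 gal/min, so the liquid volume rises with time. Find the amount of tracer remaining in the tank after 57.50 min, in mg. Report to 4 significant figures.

Let m(t) be the amount of tracer. Volume: V(t) = V₀ + (Q_in − Q_out) t = 1034 + 26.3500 t; V(57.50) = 2549.12 gal.
No tracer enters, so dm/dt = −Q_out · (m/V).
Separate: dm/m = −Q_out dt/V(t) ⇒ ln(m/m₀) = −(Q_out/(Q_in−Q_out)) ln(V/V₀).
m = m₀ (V₀/V)^(Q_out/(Q_in−Q_out)) = 36.10 × (1034/2549.12)^(0.863757) = 16.5587 mg.

16.56 mg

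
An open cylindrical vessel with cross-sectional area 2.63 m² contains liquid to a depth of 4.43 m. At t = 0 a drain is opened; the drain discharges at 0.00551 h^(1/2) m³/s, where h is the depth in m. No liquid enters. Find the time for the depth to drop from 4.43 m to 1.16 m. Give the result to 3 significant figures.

981 s

With no inflow, A dh/dt = −0.00551 √h.
This is separable: 2 d(√h)/dt = −0.00551/A, so √h = √h₀ − (0.00551/(2A)) t.
t = 2A(√h₀ − √h)/0.00551 = 2·2.63·(√4.43 − √1.16)/0.00551
  = 5.2600 × (2.1048 − 1.0770) / 0.00551 = 981.09 s.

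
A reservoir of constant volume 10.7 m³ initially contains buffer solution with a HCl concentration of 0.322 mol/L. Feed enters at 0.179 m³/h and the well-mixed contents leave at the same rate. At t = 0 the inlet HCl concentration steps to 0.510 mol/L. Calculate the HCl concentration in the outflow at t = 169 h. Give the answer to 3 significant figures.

0.499 mol/L

Species balance on the tank: V dC/dt = Q(C_in − C).
Time constant τ = V/Q = 10.7/0.179 = 59.777 h.
Integrating: C(t) = C_in + (C₀ − C_in) e^(−t/τ).
C(169) = 0.510 + (0.322 − 0.510)·e^(−169/59.777) = 0.510 + (-0.18800)·0.059179 = 0.49887 mol/L.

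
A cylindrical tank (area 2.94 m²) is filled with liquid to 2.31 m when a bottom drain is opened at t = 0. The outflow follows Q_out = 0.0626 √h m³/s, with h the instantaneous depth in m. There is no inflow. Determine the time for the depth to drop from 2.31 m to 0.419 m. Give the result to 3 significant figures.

A dh/dt = −Q_out = −0.0626 √h.
Separate and integrate: 2(√h − √h₀) = −(0.0626/A) t.
t = 2A(√h₀ − √h)/0.0626 = 2·2.94·(√2.31 − √0.419)/0.0626
  = 5.8800 × (1.5199 − 0.64730) / 0.0626 = 81.960 s.

82.0 s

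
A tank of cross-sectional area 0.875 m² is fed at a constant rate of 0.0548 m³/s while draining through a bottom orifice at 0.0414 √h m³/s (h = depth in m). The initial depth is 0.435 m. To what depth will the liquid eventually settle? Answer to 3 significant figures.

Level balance: A dh/dt = 0.0548 − 0.0414 √h. Setting dh/dt = 0:
Q_in = 0.0414 √h_ss ⇒ √h_ss = 0.0548/0.0414 = 1.3237.
h_ss = 1.3237² = 1.7521 m. (Since h₀ = 0.435 m < h_ss, the level will rise toward this value.)

1.75 m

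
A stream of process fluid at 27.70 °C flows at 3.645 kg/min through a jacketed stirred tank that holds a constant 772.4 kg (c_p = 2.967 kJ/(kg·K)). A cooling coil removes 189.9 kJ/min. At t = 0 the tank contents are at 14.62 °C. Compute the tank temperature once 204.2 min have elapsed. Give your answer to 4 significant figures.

11.85 °C

M c_p dT/dt = ṁ c_p (T_in − T) − Q̇.
τ = M/ṁ = 211.907 min; T_ss = T_in − Q̇/(ṁ c_p) = 27.70 − 189.9/(3.645·2.967) = 10.1406 °C.
Integrating: T(t) = T_ss + (T₀ − T_ss) e^(−t/τ).
T(204.2) = 10.1406 + (4.47941)·e^(−204.2/211.907) = 10.1406 + (4.47941)·0.381505 = 11.8495 °C.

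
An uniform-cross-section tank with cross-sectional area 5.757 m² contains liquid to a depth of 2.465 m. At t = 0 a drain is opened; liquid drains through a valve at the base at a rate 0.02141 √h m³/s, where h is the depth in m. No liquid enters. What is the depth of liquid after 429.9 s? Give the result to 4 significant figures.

A dh/dt = −Q_out = −0.02141 √h.
∫ h^(−1/2) dh = −(0.02141/A) ∫ dt, giving 2√h = 2√h₀ − (0.02141/A) t.
√h = √2.465 − 0.02141·429.9/(2·5.757) = 1.57003 − 0.799388 = 0.770643.
h = 0.770643² = 0.593891 m.

0.5939 m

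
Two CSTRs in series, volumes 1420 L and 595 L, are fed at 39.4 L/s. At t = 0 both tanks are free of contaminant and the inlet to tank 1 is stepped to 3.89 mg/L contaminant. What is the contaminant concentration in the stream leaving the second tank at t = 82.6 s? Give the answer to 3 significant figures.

Time constants: τᵢ = Vᵢ/Q for each well-mixed tank.
τ₁ = 1420/39.4 = 36.041 s; τ₂ = 595/39.4 = 15.102 s.
Solving the cascade with C₁(0)=C₂(0)=0 gives C₂(t) = C_in[1 − (τ₁ e^(−t/τ₁) − τ₂ e^(−t/τ₂))/(τ₁ − τ₂)].
At t = 82.6: e^(−t/τ₁) = 0.10108, e^(−t/τ₂) = 0.0042127.
C₂ = 3.89·[1 − (36.041·0.10108 − 15.102·0.0042127)/(20.939)] = 3.89·0.82906 = 3.2250 mg/L.

3.23 mg/L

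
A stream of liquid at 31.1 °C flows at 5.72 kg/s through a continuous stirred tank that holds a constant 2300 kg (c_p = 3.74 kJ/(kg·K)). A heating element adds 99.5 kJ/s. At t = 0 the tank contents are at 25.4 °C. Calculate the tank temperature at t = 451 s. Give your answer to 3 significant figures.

M c_p dT/dt = ṁ c_p (T_in − T) + Q̇.
τ = M/ṁ = 402.10 s; T_ss = T_in + Q̇/(ṁ c_p) = 31.1 + 99.5/(5.72·3.74) = 35.751 °C.
Integrating: T(t) = T_ss + (T₀ − T_ss) e^(−t/τ).
T(451) = 35.751 + (-10.351)·e^(−451/402.10) = 35.751 + (-10.351)·0.32575 = 32.379 °C.

32.4 °C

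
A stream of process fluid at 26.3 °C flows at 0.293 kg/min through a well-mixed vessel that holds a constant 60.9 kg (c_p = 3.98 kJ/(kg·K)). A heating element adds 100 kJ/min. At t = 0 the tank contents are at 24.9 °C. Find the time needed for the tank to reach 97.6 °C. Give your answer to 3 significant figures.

373 min

M c_p dT/dt = ṁ c_p (T_in − T) + Q̇.
τ = M/ṁ = 207.85 min; T_ss = T_in + Q̇/(ṁ c_p) = 112.05 °C.
T(t) = T_ss + (T₀ − T_ss) e^(−t/τ). Set T = 97.6:
e^(−t/τ) = (97.6 − 112.05)/(24.9 − 112.05) = 0.16583
t = −207.85 · ln(0.16583) = 373.46 min.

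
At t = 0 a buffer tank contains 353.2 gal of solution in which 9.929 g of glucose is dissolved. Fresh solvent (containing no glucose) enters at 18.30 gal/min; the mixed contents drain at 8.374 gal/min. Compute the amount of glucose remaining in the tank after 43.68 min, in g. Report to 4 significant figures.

Total volume: dV/dt = Q_in − Q_out = 9.92600 gal/min, so V(t) = 353.2 + 9.92600 t and V(43.68) = 786.768 gal.
No glucose enters, so dm/dt = −Q_out · (m/V).
dm/m = −Q_out dt/(V₀ + 9.92600 t); integrating gives ln(m/m₀) = −(Q_out/(Q_in−Q_out)) ln(V/V₀).
m = m₀ (V₀/V)^(Q_out/(Q_in−Q_out)) = 9.929 × (353.2/786.768)^(0.843643) = 5.05202 g.

5.052 g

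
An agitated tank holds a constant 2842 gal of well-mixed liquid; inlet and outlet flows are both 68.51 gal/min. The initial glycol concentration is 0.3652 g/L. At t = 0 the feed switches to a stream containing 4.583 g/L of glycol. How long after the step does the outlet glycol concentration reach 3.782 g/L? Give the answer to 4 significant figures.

Species balance on the tank: V dC/dt = Q(C_in − C), so τ = V/Q = 41.4830 min.
C(t) = C_in + (C₀ − C_in) e^(−t/τ). Set C = 3.782 and solve for t:
e^(−t/τ) = (C − C_in)/(C₀ − C_in) = (3.782 − 4.583)/(0.3652 − 4.583) = 0.189909
t = −τ ln(…) = 41.4830 × 1.66121 = 68.9119 min.

68.91 min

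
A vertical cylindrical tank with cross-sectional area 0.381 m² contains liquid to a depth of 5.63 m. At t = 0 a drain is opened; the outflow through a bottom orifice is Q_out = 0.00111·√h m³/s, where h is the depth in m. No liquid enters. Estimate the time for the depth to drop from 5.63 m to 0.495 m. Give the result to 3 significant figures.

1150 s

A dh/dt = −Q_out = −0.00111 √h.
∫ h^(−1/2) dh = −(0.00111/A) ∫ dt, giving 2√h = 2√h₀ − (0.00111/A) t.
t = 2A(√h₀ − √h)/0.00111 = 2·0.381·(√5.63 − √0.495)/0.00111
  = 0.76200 × (2.3728 − 0.70356) / 0.00111 = 1145.9 s.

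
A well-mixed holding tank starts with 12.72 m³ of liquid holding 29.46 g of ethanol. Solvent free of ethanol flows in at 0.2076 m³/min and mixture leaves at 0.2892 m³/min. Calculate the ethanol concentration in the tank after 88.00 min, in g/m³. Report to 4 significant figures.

Let m(t) be the amount of ethanol. Volume: V(t) = V₀ + (Q_in − Q_out) t = 12.72 − 0.0816000 t; V(88.00) = 5.53920 m³.
Species balance (pure solvent in): dm/dt = −Q_out · m/V(t).
Separate: dm/m = −Q_out dt/V(t) ⇒ ln(m/m₀) = −(Q_out/(Q_in−Q_out)) ln(V/V₀).
m = m₀ (V₀/V)^(Q_out/(Q_in−Q_out)) = 29.46 × (12.72/5.53920)^(-3.54412) = 1.54762 g.
C = m/V = 1.54762/5.53920 = 0.279394 g/m³.

0.2794 g/m³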